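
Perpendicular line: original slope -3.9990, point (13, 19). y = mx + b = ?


Perpendicular slope = -1/m1 = -1/(-3.9990) = 0.2501
b2 = y0 - m2*x0 = 19 + 13/(-3.9990) = 19 - 3.2508 = 15.7492

y = 0.2501x + 15.7492


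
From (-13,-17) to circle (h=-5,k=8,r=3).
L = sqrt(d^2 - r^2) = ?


d = sqrt((-13+ 5)^2 + (-17-8)^2) = sqrt(64+625) = 26.2488
L = sqrt(689.0000 - 9) = sqrt(680.0000) = 26.0768

26.0768


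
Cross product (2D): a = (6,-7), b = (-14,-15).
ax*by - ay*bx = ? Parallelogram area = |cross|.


cross = 6*(-15) + 7*(-14) = -90 - 98 = -188
Parallelogram area = |-188| = 188

cross = -188, parallelogram area = 188


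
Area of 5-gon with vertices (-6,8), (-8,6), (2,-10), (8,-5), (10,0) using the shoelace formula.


sum(xi*y_{i+1}) = -6*6 - 8*(-10) + 2*(-5) + 8*0 + 10*8 = 114
sum(yi*x_{i+1}) = 8*(-8) + 6*2 - 10*8 - 5*10 + 0*(-6) = -182
Area = |114 + 182|/2 = 296/2 = 148.0000

148.0000 sq units


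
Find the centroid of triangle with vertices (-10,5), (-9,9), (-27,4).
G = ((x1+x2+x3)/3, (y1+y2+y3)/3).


Gx = (-10- 9- 27)/3 = -46/3 = -15.3333
Gy = (5+9+4)/3 = 18/3 = 6.0000

G = (-15.3333, 6.0000)


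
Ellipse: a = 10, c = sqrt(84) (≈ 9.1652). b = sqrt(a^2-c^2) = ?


b^2 = 10^2 - (sqrt(84))^2 = 100 - 84 = 16
b = sqrt(16) = 4

b = 4


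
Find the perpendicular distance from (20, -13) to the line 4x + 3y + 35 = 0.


|4*20 + 3*(-13) + 35| = |76| = 76
sqrt(16 + 9) = sqrt(25) = 5.0000
d = 76/sqrt(25) = 15.2000

15.2000


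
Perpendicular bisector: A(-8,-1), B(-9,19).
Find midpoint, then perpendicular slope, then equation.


Midpoint = (-8.5, 9)
Slope of AB = dy/dx = 20/(-1) = -20.0000
Perp slope = -dx/dy = 1/20 = 0.0500
b = My - (perp slope)*Mx = 9 + (-1*(-8.5))/20 = 9 + 0.4250 = 9.4250

y = 0.0500x + 9.4250


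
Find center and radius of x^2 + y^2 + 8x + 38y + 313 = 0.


h = -D/2 = -8/2 = -4
k = -E/2 = -38/2 = -19
r^2 = h^2 + k^2 - F = 16 + 361 - 313 = 64
r = 8

Center (-4, -19), radius = 8


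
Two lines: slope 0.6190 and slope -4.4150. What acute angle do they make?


m1-m2 = 5.034
1+m1*m2 = -1.732885
tan(theta) = |5.034/(-1.732885)| = 2.904982
theta = arctan(|5.034/(-1.732885)|) = 71.0047 degrees (acute angle)

71.0047 degrees


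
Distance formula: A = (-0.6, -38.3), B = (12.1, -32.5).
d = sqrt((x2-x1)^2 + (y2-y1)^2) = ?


dx = 12.1 + 0.6 = 12.7
dy = -32.5 + 38.3 = 5.8
d = sqrt(161.29 + 33.64) = sqrt(194.93) = 13.9617

13.9617


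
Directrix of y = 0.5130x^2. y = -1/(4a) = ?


a = 0.5130
1/(4a) = 0.4873
directrix: y = -0.4873 = -0.4873

y = -0.4873


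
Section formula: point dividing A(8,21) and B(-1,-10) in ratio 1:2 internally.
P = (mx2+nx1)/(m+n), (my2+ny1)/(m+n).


Px = (1*(-1) + 2*8)/3 = 15/3 = 5.0000
Py = (1*(-10) + 2*21)/3 = 32/3 = 10.6667

P = (5.0000, 10.6667)


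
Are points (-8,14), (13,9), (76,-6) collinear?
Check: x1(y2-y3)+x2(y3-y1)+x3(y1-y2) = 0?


-8*(9+ 6) + 13*(-6-14) + 76*(14-9)
= -120 - 260 + 380 = 0

Yes, collinear (determinant = 0)


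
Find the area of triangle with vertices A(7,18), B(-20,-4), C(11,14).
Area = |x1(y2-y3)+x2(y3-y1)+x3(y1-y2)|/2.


7*(-4-14) = -126
-20*(14-18) = 80
11*(18+ 4) = 242
sum = 196
Area = |196|/2 = 98.0000

98.0000 sq units


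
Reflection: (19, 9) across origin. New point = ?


Reflection rule for origin: (-x, -y)
(19, 9) -> (-19, -9)

(-19, -9)


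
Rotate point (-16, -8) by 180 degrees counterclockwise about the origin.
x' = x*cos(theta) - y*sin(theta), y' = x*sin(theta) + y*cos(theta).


cos(180) = -1, sin(180) = 0
x' = -16*(-1) + 8*0 = 16
y' = -16*0 - 8*(-1) = 8

(16, 8)


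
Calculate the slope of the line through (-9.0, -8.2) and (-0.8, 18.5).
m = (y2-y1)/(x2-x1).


dy = 18.5 + 8.2 = 26.7
dx = -0.8 + 9.0 = 8.2
m = 26.7/8.2 = 3.2561

m = 3.2561


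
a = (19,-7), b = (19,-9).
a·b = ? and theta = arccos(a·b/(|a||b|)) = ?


a·b = 19*19 - 7*(-9) = 361 + 63 = 424
|a| = sqrt(361+49) = 20.2485
|b| = sqrt(361+81) = 21.0238
cos(theta) = 424/(sqrt(410)*sqrt(442)) = 424/sqrt(181220) = 0.996008
theta = arccos(424/sqrt(181220)) = 5.1213 degrees

a·b = 424, theta = 5.1213 deg


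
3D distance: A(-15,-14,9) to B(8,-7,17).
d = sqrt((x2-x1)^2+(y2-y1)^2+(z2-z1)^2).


dx=23, dy=7, dz=8
d = sqrt(529+49+64) = sqrt(642) = 25.3377

25.3377


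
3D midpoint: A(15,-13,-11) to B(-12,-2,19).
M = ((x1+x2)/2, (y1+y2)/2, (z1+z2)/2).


Mx = (15- 12)/2 = 1.5000
My = (-13- 2)/2 = -7.5000
Mz = (-11+19)/2 = 4.0000

M = (1.5000, -7.5000, 4.0000)


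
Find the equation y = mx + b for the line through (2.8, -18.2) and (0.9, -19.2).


m = (-1.0)/(-1.9) = 0.5263
b = y1 - m*x1 = -18.2 - (-1.0*2.8)/(-1.9) = -18.2 - 1.4737 = -19.6737

y = 0.5263x - 19.6737


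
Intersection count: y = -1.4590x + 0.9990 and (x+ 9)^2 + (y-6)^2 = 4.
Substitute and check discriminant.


Substitute y = -1.4590x + 0.9990: (x+ 9)^2 + (-1.4590x+0.9990-6)^2 = 4
Expand to Ax^2 + Bx + C = 0, where b-k = -5.001
A = 1+m^2 = 3.128681
B = 2(m(b-k) - h) = 2(-1.4590*(-5.001) + 9) = 32.592918
C = h^2 + (b-k)^2 - r^2 = 81 + 25.010001 - 4 = 102.010001
disc = B^2-4AC = 1062.2983 - 1276.6270 = -214.3287
disc < 0

0 intersection points


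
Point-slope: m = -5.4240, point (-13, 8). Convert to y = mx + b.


y - 8 = -5.4240(x + 13)
y = -5.4240x + 8 + 5.4240*(-13)
y = -5.4240x - 62.5120

y = -5.4240x - 62.5120


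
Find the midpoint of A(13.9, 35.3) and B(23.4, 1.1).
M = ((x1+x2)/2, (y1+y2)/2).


Mx = (13.9 + 23.4)/2 = 37.3/2 = 18.6500
My = (35.3 + 1.1)/2 = 36.4/2 = 18.2000

(18.6500, 18.2000)


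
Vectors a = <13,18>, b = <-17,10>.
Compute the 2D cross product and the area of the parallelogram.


cross = 13*10 - 18*(-17) = 130 + 306 = 436
Parallelogram area = |436| = 436

cross = 436, parallelogram area = 436


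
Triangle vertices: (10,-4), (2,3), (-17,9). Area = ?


10*(3-9) = -60
2*(9+ 4) = 26
-17*(-4-3) = 119
sum = 85
Area = |85|/2 = 42.5000

42.5000 sq units


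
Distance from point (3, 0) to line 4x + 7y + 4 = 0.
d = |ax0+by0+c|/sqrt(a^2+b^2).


|4*3 + 7*0 + 4| = |16| = 16
sqrt(16 + 49) = sqrt(65) = 8.0623
d = 16/sqrt(65) = 1.9846

1.9846


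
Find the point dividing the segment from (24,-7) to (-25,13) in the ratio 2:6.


Px = (2*(-25) + 6*24)/8 = 94/8 = 11.7500
Py = (2*13 + 6*(-7))/8 = -16/8 = -2.0000

P = (11.7500, -2.0000)


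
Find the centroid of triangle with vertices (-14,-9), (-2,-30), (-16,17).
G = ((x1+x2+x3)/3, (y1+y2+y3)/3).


Gx = (-14- 2- 16)/3 = -32/3 = -10.6667
Gy = (-9- 30+17)/3 = -22/3 = -7.3333

G = (-10.6667, -7.3333)


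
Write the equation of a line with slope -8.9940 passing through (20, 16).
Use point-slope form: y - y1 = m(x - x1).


y - 16 = -8.9940(x - 20)
y = -8.9940x + 16 + 8.9940*20
y = -8.9940x + 195.8800

y = -8.9940x + 195.8800


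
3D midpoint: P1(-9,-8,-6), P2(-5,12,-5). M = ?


Mx = (-9- 5)/2 = -7.0000
My = (-8+12)/2 = 2.0000
Mz = (-6- 5)/2 = -5.5000

M = (-7.0000, 2.0000, -5.5000)


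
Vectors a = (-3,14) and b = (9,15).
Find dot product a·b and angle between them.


a·b = -3*9 + 14*15 = -27 + 210 = 183
|a| = sqrt(9+196) = 14.3178
|b| = sqrt(81+225) = 17.4929
cos(theta) = 183/(sqrt(205)*sqrt(306)) = 183/sqrt(62730) = 0.730657
theta = arccos(183/sqrt(62730)) = 43.0585 degrees

a·b = 183, theta = 43.0585 deg


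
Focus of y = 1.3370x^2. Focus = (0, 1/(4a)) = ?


a = 1.3370
4a = 5.3480
focus = (0, 1/5.3480) = (0, 0.1870)

Focus = (0, 0.1870)


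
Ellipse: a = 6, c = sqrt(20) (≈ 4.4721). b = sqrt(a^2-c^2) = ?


b^2 = 6^2 - (sqrt(20))^2 = 36 - 20 = 16
b = sqrt(16) = 4

b = 4


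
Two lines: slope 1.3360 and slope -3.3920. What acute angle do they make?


m1-m2 = 4.728
1+m1*m2 = -3.531712
tan(theta) = |4.728/(-3.531712)| = 1.338728
theta = arctan(|4.728/(-3.531712)|) = 53.2411 degrees (acute angle)

53.2411 degrees


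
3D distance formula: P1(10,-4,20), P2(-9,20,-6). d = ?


dx=-19, dy=24, dz=-26
d = sqrt(361+576+676) = sqrt(1613) = 40.1622

40.1622


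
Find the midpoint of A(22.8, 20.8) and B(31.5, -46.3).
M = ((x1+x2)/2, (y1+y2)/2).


Mx = (22.8 + 31.5)/2 = 54.3/2 = 27.1500
My = (20.8 - 46.3)/2 = -25.5/2 = -12.7500

(27.1500, -12.7500)


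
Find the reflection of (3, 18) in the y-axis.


Reflection rule for y-axis: (-x, y)
(3, 18) -> (-3, 18)

(-3, 18)


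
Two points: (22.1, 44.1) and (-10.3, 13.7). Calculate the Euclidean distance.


dx = -10.3 - 22.1 = -32.4
dy = 13.7 - 44.1 = -30.4
d = sqrt(1049.76 + 924.16) = sqrt(1973.92) = 44.4288

44.4288


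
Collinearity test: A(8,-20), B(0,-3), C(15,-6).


8*(-3+ 6) + 0*(-6+ 20) + 15*(-20+ 3)
= 24 + 0 - 255 = -231

No, not collinear (determinant = -231)


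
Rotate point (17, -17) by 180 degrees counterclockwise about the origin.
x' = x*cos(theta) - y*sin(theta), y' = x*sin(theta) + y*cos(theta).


cos(180) = -1, sin(180) = 0
x' = 17*(-1) + 17*0 = -17
y' = 17*0 - 17*(-1) = 17

(-17, 17)


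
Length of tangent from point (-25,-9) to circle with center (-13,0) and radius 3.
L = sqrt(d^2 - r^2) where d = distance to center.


d = sqrt((-25+ 13)^2 + (-9-0)^2) = sqrt(144+81) = 15.0000
L = sqrt(225.0000 - 9) = sqrt(216.0000) = 14.6969

14.6969


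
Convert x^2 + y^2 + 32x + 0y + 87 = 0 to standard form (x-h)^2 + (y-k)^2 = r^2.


h = -D/2 = -32/2 = -16
k = -E/2 = 0/2 = 0
r^2 = h^2 + k^2 - F = 256 + 0 - 87 = 169
r = 13

Center (-16, 0), radius = 13


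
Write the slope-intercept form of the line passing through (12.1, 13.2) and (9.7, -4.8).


m = (-18.0)/(-2.4) = 7.5000
b = y1 - m*x1 = 13.2 - (-18.0*12.1)/(-2.4) = 13.2 - 90.7500 = -77.5500

y = 7.5000x - 77.5500


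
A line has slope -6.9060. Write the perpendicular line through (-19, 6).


Perpendicular slope = -1/m1 = -1/(-6.9060) = 0.1448
b2 = y0 - m2*x0 = 6 - 19/(-6.9060) = 6 + 2.7512 = 8.7512

y = 0.1448x + 8.7512


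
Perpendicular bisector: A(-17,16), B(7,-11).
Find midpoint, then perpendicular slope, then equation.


Midpoint = (-5, 2.5)
Slope of AB = dy/dx = -27/24 = -1.1250
Perp slope = -dx/dy = 24/27 = 0.8889
b = My - (perp slope)*Mx = 2.5 + (24*(-5))/(-27) = 2.5 + 4.4444 = 6.9444

y = 0.8889x + 6.9444


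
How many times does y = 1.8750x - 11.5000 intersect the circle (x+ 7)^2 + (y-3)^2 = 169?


Substitute y = 1.8750x - 11.5000: (x+ 7)^2 + (1.8750x- 11.5000-3)^2 = 169
Expand to Ax^2 + Bx + C = 0, where b-k = -14.5
A = 1+m^2 = 4.515625
B = 2(m(b-k) - h) = 2(1.8750*(-14.5) + 7) = -40.375
C = h^2 + (b-k)^2 - r^2 = 49 + 210.25 - 169 = 90.25
disc = B^2-4AC = 1630.1406 - 1630.1406 = 0
disc = 0

1 intersection point (tangent)


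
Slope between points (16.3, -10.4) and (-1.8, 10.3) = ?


dy = 10.3 + 10.4 = 20.7
dx = -1.8 - 16.3 = -18.1
m = 20.7/(-18.1) = -1.1436

m = -1.1436


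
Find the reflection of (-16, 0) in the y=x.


Reflection rule for y=x: (y, x)
(-16, 0) -> (0, -16)

(0, -16)


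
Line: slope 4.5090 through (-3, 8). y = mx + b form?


y - 8 = 4.5090(x + 3)
y = 4.5090x + 8 - 4.5090*(-3)
y = 4.5090x + 21.5270

y = 4.5090x + 21.5270


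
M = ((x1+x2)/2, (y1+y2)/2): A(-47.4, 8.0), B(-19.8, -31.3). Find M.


Mx = (-47.4 - 19.8)/2 = -67.2/2 = -33.6000
My = (8.0 - 31.3)/2 = -23.3/2 = -11.6500

(-33.6000, -11.6500)


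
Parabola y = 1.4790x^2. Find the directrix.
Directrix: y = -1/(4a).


a = 1.4790
1/(4a) = 0.1690
directrix: y = -0.1690 = -0.1690

y = -0.1690


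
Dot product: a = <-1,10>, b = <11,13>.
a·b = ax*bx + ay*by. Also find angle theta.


a·b = -1*11 + 10*13 = -11 + 130 = 119
|a| = sqrt(1+100) = 10.0499
|b| = sqrt(121+169) = 17.0294
cos(theta) = 119/(sqrt(101)*sqrt(290)) = 119/sqrt(29290) = 0.695324
theta = arccos(119/sqrt(29290)) = 45.9470 degrees

a·b = 119, theta = 45.9470 deg


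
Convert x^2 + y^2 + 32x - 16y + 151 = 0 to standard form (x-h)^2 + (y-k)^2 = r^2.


h = -D/2 = -32/2 = -16
k = -E/2 = 16/2 = 8
r^2 = h^2 + k^2 - F = 256 + 64 - 151 = 169
r = 13

Center (-16, 8), radius = 13


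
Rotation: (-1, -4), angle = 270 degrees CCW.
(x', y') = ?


cos(270) = 0, sin(270) = -1
x' = -1*0 + 4*(-1) = -4
y' = -1*(-1) - 4*0 = 1

(-4, 1)


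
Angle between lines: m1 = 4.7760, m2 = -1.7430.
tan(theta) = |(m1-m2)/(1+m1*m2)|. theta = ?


m1-m2 = 6.519
1+m1*m2 = -7.324568
tan(theta) = |6.519/(-7.324568)| = 0.890018
theta = arctan(|6.519/(-7.324568)|) = 41.6697 degrees (acute angle)

41.6697 degrees


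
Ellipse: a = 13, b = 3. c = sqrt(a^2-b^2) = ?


c^2 = 13^2 - 3^2 = 169 - 9 = 160
c = sqrt(160) = 12.6491

c = 12.6491


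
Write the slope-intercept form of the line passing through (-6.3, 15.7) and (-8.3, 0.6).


m = (-15.1)/(-2) = 7.5500
b = y1 - m*x1 = 15.7 - (-15.1*(-6.3))/(-2) = 15.7 + 47.5650 = 63.2650

y = 7.5500x + 63.2650


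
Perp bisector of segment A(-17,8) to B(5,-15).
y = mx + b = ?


Midpoint = (-6, -3.5)
Slope of AB = dy/dx = -23/22 = -1.0455
Perp slope = -dx/dy = 22/23 = 0.9565
b = My - (perp slope)*Mx = -3.5 + (22*(-6))/(-23) = -3.5 + 5.7391 = 2.2391

y = 0.9565x + 2.2391


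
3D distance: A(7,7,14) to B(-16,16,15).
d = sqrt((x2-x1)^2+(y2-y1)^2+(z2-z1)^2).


dx=-23, dy=9, dz=1
d = sqrt(529+81+1) = sqrt(611) = 24.7184

24.7184


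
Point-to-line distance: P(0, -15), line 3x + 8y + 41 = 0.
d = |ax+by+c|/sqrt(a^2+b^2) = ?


|3*0 + 8*(-15) + 41| = |-79| = 79
sqrt(9 + 64) = sqrt(73) = 8.5440
d = 79/sqrt(73) = 9.2463

9.2463


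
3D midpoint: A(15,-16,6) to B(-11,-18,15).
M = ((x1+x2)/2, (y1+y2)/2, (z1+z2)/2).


Mx = (15- 11)/2 = 2.0000
My = (-16- 18)/2 = -17.0000
Mz = (6+15)/2 = 10.5000

M = (2.0000, -17.0000, 10.5000)


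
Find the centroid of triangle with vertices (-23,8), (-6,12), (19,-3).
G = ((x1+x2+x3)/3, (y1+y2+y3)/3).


Gx = (-23- 6+19)/3 = -10/3 = -3.3333
Gy = (8+12- 3)/3 = 17/3 = 5.6667

G = (-3.3333, 5.6667)


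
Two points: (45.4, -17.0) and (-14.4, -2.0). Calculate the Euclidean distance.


dx = -14.4 - 45.4 = -59.8
dy = -2.0 + 17.0 = 15.0
d = sqrt(3576.04 + 225.0) = sqrt(3801.04) = 61.6526

61.6526


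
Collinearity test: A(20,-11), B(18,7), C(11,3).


20*(7-3) + 18*(3+ 11) + 11*(-11-7)
= 80 + 252 - 198 = 134

No, not collinear (determinant = 134)


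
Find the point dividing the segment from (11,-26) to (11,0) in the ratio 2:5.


Px = (2*11 + 5*11)/7 = 77/7 = 11.0000
Py = (2*0 + 5*(-26))/7 = -130/7 = -18.5714

P = (11.0000, -18.5714)


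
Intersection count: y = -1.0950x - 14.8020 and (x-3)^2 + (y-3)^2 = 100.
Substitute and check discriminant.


Substitute y = -1.0950x - 14.8020: (x-3)^2 + (-1.0950x- 14.8020-3)^2 = 100
Expand to Ax^2 + Bx + C = 0, where b-k = -17.802
A = 1+m^2 = 2.199025
B = 2(m(b-k) - h) = 2(-1.0950*(-17.802) - 3) = 32.98638
C = h^2 + (b-k)^2 - r^2 = 9 + 316.911204 - 100 = 225.911204
disc = B^2-4AC = 1088.1013 - 1987.1375 = -899.0362
disc < 0

0 intersection points


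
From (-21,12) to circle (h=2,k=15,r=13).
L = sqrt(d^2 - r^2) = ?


d = sqrt((-21-2)^2 + (12-15)^2) = sqrt(529+9) = 23.1948
L = sqrt(538.0000 - 169) = sqrt(369.0000) = 19.2094

19.2094


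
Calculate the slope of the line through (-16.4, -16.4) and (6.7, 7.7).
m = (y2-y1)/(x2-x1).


dy = 7.7 + 16.4 = 24.1
dx = 6.7 + 16.4 = 23.1
m = 24.1/23.1 = 1.0433

m = 1.0433


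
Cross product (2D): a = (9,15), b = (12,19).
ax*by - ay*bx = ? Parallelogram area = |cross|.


cross = 9*19 - 15*12 = 171 - 180 = -9
Parallelogram area = |-9| = 9

cross = -9, parallelogram area = 9


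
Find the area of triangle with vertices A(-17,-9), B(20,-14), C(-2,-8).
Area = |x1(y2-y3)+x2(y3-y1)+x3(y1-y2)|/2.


-17*(-14+ 8) = 102
20*(-8+ 9) = 20
-2*(-9+ 14) = -10
sum = 112
Area = |112|/2 = 56.0000

56.0000 sq units


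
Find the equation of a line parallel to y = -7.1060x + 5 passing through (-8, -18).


Parallel lines have equal slopes.
m2 = -7.1060
b2 = -18 + 7.1060*(-8) = -74.8480

y = -7.1060x - 74.8480


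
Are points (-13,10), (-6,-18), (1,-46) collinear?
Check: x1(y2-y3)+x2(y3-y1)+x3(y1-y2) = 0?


-13*(-18+ 46) - 6*(-46-10) + 1*(10+ 18)
= -364 + 336 + 28 = 0

Yes, collinear (determinant = 0)


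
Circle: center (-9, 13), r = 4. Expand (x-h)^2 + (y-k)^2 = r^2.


(x+ 9)^2 + (y-13)^2 = 4^2
D = -2h = 18, E = -2k = -26
F = h^2+k^2-r^2 = 81+169-16 = 234

x^2 + y^2 + 18x - 26y + 234 = 0


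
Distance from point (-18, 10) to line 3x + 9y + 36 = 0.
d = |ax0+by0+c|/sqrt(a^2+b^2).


|3*(-18) + 9*10 + 36| = |72| = 72
sqrt(9 + 81) = sqrt(90) = 9.4868
d = 72/sqrt(90) = 7.5895

7.5895


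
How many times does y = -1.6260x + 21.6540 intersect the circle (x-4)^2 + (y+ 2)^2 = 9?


Substitute y = -1.6260x + 21.6540: (x-4)^2 + (-1.6260x+21.6540+ 2)^2 = 9
Expand to Ax^2 + Bx + C = 0, where b-k = 23.654
A = 1+m^2 = 3.643876
B = 2(m(b-k) - h) = 2(-1.6260*23.654 - 4) = -84.922808
C = h^2 + (b-k)^2 - r^2 = 16 + 559.511716 - 9 = 566.511716
disc = B^2-4AC = 7211.8833 - 8257.1938 = -1045.3105
disc < 0

0 intersection points


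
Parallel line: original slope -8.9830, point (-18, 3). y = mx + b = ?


Parallel lines have equal slopes.
m2 = -8.9830
b2 = 3 + 8.9830*(-18) = -158.6940

y = -8.9830x - 158.6940


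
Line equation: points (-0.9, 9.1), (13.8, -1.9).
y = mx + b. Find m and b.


m = (-11.0)/(14.7) = -0.7483
b = y1 - m*x1 = 9.1 - (-11.0*(-0.9))/(14.7) = 9.1 - 0.6735 = 8.4265

y = -0.7483x + 8.4265


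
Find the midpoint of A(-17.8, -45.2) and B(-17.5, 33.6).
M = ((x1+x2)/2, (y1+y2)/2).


Mx = (-17.8 - 17.5)/2 = -35.3/2 = -17.6500
My = (-45.2 + 33.6)/2 = -11.6/2 = -5.8000

(-17.6500, -5.8000)


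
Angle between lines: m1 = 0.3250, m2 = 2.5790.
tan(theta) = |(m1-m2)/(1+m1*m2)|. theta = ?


m1-m2 = -2.254
1+m1*m2 = 1.838175
tan(theta) = |-2.254/1.838175| = 1.226216
theta = arctan(|-2.254/1.838175|) = 50.8022 degrees (acute angle)

50.8022 degrees


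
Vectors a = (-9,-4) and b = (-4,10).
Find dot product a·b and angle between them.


a·b = -9*(-4) - 4*10 = 36 - 40 = -4
|a| = sqrt(81+16) = 9.8489
|b| = sqrt(16+100) = 10.7703
cos(theta) = -4/(sqrt(97)*sqrt(116)) = -4/sqrt(11252) = -0.037709
theta = arccos(-4/sqrt(11252)) = 92.1611 degrees

a·b = -4, theta = 92.1611 deg


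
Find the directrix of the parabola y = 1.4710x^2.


a = 1.4710
1/(4a) = 0.1700
directrix: y = -0.1700 = -0.1700

y = -0.1700


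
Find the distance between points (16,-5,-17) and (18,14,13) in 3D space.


dx=2, dy=19, dz=30
d = sqrt(4+361+900) = sqrt(1265) = 35.5668

35.5668


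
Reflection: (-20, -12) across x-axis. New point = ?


Reflection rule for x-axis: (x, -y)
(-20, -12) -> (-20, 12)

(-20, 12)


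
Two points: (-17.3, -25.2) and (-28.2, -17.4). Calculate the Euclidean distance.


dx = -28.2 + 17.3 = -10.9
dy = -17.4 + 25.2 = 7.8
d = sqrt(118.81 + 60.84) = sqrt(179.65) = 13.4034

13.4034


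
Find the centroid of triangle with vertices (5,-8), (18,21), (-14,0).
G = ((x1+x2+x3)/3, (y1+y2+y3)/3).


Gx = (5+18- 14)/3 = 9/3 = 3.0000
Gy = (-8+21+0)/3 = 13/3 = 4.3333

G = (3.0000, 4.3333)


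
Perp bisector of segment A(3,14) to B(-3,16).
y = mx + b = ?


Midpoint = (0, 15)
Slope of AB = dy/dx = 2/(-6) = -0.3333
Perp slope = -dx/dy = 6/2 = 3.0000
b = My - (perp slope)*Mx = 15 + (-6*0)/2 = 15 + 0 = 15.0000

y = 3.0000x + 15.0000


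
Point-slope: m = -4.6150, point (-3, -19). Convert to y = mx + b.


y + 19 = -4.6150(x + 3)
y = -4.6150x - 19 + 4.6150*(-3)
y = -4.6150x - 32.8450

y = -4.6150x - 32.8450


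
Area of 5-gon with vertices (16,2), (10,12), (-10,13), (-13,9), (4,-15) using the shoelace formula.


sum(xi*y_{i+1}) = 16*12 + 10*13 - 10*9 - 13*(-15) + 4*2 = 435
sum(yi*x_{i+1}) = 2*10 + 12*(-10) + 13*(-13) + 9*4 - 15*16 = -473
Area = |435 + 473|/2 = 908/2 = 454.0000

454.0000 sq units


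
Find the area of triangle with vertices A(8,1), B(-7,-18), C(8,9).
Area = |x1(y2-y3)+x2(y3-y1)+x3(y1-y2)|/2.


8*(-18-9) = -216
-7*(9-1) = -56
8*(1+ 18) = 152
sum = -120
Area = |-120|/2 = 60.0000

60.0000 sq units


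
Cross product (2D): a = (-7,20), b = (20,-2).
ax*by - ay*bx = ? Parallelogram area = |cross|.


cross = -7*(-2) - 20*20 = 14 - 400 = -386
Parallelogram area = |-386| = 386

cross = -386, parallelogram area = 386


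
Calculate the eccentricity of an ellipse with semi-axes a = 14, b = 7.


c = sqrt(196-49) = sqrt(147) = 12.1244
e = c/a = sqrt(147)/14 = 0.8660

e = 0.8660


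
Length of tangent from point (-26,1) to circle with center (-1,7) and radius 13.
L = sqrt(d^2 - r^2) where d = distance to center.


d = sqrt((-26+ 1)^2 + (1-7)^2) = sqrt(625+36) = 25.7099
L = sqrt(661.0000 - 169) = sqrt(492.0000) = 22.1811

22.1811


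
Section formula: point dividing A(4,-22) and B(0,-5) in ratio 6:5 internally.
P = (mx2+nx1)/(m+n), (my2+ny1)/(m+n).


Px = (6*0 + 5*4)/11 = 20/11 = 1.8182
Py = (6*(-5) + 5*(-22))/11 = -140/11 = -12.7273

P = (1.8182, -12.7273)


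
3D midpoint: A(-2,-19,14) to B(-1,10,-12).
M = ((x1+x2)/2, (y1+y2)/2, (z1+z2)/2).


Mx = (-2- 1)/2 = -1.5000
My = (-19+10)/2 = -4.5000
Mz = (14- 12)/2 = 1.0000

M = (-1.5000, -4.5000, 1.0000)


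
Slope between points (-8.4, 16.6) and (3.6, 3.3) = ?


dy = 3.3 - 16.6 = -13.3
dx = 3.6 + 8.4 = 12.0
m = -13.3/12.0 = -1.1083

m = -1.1083


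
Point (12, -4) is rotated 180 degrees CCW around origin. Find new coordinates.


cos(180) = -1, sin(180) = 0
x' = 12*(-1) + 4*0 = -12
y' = 12*0 - 4*(-1) = 4

(-12, 4)


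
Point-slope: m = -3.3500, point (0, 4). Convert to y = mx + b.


y - 4 = -3.3500(x - 0)
y = -3.3500x + 4 + 3.3500*0
y = -3.3500x + 4.0000

y = -3.3500x + 4.0000


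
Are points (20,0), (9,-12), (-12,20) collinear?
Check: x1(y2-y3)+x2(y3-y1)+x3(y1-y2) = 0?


20*(-12-20) + 9*(20-0) - 12*(0+ 12)
= -640 + 180 - 144 = -604

No, not collinear (determinant = -604)


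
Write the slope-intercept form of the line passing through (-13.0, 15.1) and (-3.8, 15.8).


m = (0.7)/(9.2) = 0.0761
b = y1 - m*x1 = 15.1 - (0.7*(-13.0))/(9.2) = 15.1 + 0.9891 = 16.0891

y = 0.0761x + 16.0891


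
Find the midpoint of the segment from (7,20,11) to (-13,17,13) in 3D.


Mx = (7- 13)/2 = -3.0000
My = (20+17)/2 = 18.5000
Mz = (11+13)/2 = 12.0000

M = (-3.0000, 18.5000, 12.0000)


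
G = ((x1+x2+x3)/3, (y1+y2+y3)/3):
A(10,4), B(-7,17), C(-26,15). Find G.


Gx = (10- 7- 26)/3 = -23/3 = -7.6667
Gy = (4+17+15)/3 = 36/3 = 12.0000

G = (-7.6667, 12.0000)


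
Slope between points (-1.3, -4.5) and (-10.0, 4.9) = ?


dy = 4.9 + 4.5 = 9.4
dx = -10.0 + 1.3 = -8.7
m = 9.4/(-8.7) = -1.0805

m = -1.0805


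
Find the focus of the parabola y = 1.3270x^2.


a = 1.3270
4a = 5.3080
focus = (0, 1/5.3080) = (0, 0.1884)

Focus = (0, 0.1884)


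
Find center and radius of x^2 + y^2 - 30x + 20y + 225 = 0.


h = -D/2 = 30/2 = 15
k = -E/2 = -20/2 = -10
r^2 = h^2 + k^2 - F = 225 + 100 - 225 = 100
r = 10

Center (15, -10), radius = 10


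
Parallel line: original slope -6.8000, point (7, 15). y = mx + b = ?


Parallel lines have equal slopes.
m2 = -6.8000
b2 = 15 + 6.8000*7 = 62.6000

y = -6.8000x + 62.6000


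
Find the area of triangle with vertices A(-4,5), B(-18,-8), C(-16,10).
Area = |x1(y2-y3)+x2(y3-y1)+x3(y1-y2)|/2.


-4*(-8-10) = 72
-18*(10-5) = -90
-16*(5+ 8) = -208
sum = -226
Area = |-226|/2 = 113.0000

113.0000 sq units


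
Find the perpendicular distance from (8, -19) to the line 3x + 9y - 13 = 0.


|3*8 + 9*(-19) - 13| = |-160| = 160
sqrt(9 + 81) = sqrt(90) = 9.4868
d = 160/sqrt(90) = 16.8655

16.8655


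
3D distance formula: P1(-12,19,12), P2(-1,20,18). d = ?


dx=11, dy=1, dz=6
d = sqrt(121+1+36) = sqrt(158) = 12.5698

12.5698


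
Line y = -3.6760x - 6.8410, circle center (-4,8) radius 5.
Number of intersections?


Substitute y = -3.6760x - 6.8410: (x+ 4)^2 + (-3.6760x- 6.8410-8)^2 = 25
Expand to Ax^2 + Bx + C = 0, where b-k = -14.841
A = 1+m^2 = 14.512976
B = 2(m(b-k) - h) = 2(-3.6760*(-14.841) + 4) = 117.111032
C = h^2 + (b-k)^2 - r^2 = 16 + 220.255281 - 25 = 211.255281
disc = B^2-4AC = 13714.9938 - 12263.7713 = 1451.2225
disc > 0

2 intersection points


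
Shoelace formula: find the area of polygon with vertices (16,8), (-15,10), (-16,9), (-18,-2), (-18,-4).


sum(xi*y_{i+1}) = 16*10 - 15*9 - 16*(-2) - 18*(-4) - 18*8 = -15
sum(yi*x_{i+1}) = 8*(-15) + 10*(-16) + 9*(-18) - 2*(-18) - 4*16 = -470
Area = |-15 + 470|/2 = 455/2 = 227.5000

227.5000 sq units


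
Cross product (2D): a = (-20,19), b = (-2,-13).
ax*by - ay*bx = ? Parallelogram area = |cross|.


cross = -20*(-13) - 19*(-2) = 260 + 38 = 298
Parallelogram area = |298| = 298

cross = 298, parallelogram area = 298


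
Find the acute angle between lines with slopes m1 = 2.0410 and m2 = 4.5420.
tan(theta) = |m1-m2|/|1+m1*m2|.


m1-m2 = -2.501
1+m1*m2 = 10.270222
tan(theta) = |-2.501/10.270222| = 0.243520
theta = arctan(|-2.501/10.270222|) = 13.6863 degrees (acute angle)

13.6863 degrees


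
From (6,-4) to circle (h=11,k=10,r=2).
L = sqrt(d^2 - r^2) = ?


d = sqrt((6-11)^2 + (-4-10)^2) = sqrt(25+196) = 14.8661
L = sqrt(221.0000 - 4) = sqrt(217.0000) = 14.7309

14.7309


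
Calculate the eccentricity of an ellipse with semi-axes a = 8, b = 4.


c = sqrt(64-16) = sqrt(48) = 6.9282
e = c/a = sqrt(48)/8 = 0.8660

e = 0.8660


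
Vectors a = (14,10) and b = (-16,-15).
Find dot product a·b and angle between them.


a·b = 14*(-16) + 10*(-15) = -224 - 150 = -374
|a| = sqrt(196+100) = 17.2047
|b| = sqrt(256+225) = 21.9317
cos(theta) = -374/(sqrt(296)*sqrt(481)) = -374/sqrt(142376) = -0.991182
theta = arccos(-374/sqrt(142376)) = 172.3853 degrees

a·b = -374, theta = 172.3853 deg


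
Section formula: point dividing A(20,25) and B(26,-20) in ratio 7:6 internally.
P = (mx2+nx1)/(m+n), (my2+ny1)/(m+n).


Px = (7*26 + 6*20)/13 = 302/13 = 23.2308
Py = (7*(-20) + 6*25)/13 = 10/13 = 0.7692

P = (23.2308, 0.7692)


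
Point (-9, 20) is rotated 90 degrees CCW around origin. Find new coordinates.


cos(90) = 0, sin(90) = 1
x' = -9*0 - 20*1 = -20
y' = -9*1 + 20*0 = -9

(-20, -9)


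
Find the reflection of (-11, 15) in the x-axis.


Reflection rule for x-axis: (x, -y)
(-11, 15) -> (-11, -15)

(-11, -15)


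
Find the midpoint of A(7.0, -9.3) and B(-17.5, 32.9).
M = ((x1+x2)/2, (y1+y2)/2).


Mx = (7.0 - 17.5)/2 = -10.5/2 = -5.2500
My = (-9.3 + 32.9)/2 = 23.6/2 = 11.8000

(-5.2500, 11.8000)


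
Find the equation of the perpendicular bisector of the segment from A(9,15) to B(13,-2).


Midpoint = (11, 6.5)
Slope of AB = dy/dx = -17/4 = -4.2500
Perp slope = -dx/dy = 4/17 = 0.2353
b = My - (perp slope)*Mx = 6.5 + (4*11)/(-17) = 6.5 - 2.5882 = 3.9118

y = 0.2353x + 3.9118


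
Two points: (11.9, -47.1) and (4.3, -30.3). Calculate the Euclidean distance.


dx = 4.3 - 11.9 = -7.6
dy = -30.3 + 47.1 = 16.8
d = sqrt(57.76 + 282.24) = sqrt(340.0) = 18.4391

18.4391


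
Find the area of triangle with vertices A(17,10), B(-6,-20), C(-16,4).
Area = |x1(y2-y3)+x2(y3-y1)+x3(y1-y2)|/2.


17*(-20-4) = -408
-6*(4-10) = 36
-16*(10+ 20) = -480
sum = -852
Area = |-852|/2 = 426.0000

426.0000 sq units


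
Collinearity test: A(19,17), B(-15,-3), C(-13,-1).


19*(-3+ 1) - 15*(-1-17) - 13*(17+ 3)
= -38 + 270 - 260 = -28

No, not collinear (determinant = -28)


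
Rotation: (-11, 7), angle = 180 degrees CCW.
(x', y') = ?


cos(180) = -1, sin(180) = 0
x' = -11*(-1) - 7*0 = 11
y' = -11*0 + 7*(-1) = -7

(11, -7)


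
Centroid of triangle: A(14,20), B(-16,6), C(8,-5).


Gx = (14- 16+8)/3 = 6/3 = 2.0000
Gy = (20+6- 5)/3 = 21/3 = 7.0000

G = (2.0000, 7.0000)


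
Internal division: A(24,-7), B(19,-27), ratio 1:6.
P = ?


Px = (1*19 + 6*24)/7 = 163/7 = 23.2857
Py = (1*(-27) + 6*(-7))/7 = -69/7 = -9.8571

P = (23.2857, -9.8571)


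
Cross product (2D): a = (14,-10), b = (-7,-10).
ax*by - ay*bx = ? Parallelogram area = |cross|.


cross = 14*(-10) + 10*(-7) = -140 - 70 = -210
Parallelogram area = |-210| = 210

cross = -210, parallelogram area = 210


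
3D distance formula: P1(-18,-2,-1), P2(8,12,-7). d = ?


dx=26, dy=14, dz=-6
d = sqrt(676+196+36) = sqrt(908) = 30.1330

30.1330


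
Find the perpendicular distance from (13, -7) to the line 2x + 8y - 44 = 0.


|2*13 + 8*(-7) - 44| = |-74| = 74
sqrt(4 + 64) = sqrt(68) = 8.2462
d = 74/sqrt(68) = 8.9738

8.9738


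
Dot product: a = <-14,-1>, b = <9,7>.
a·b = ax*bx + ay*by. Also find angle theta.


a·b = -14*9 - 1*7 = -126 - 7 = -133
|a| = sqrt(196+1) = 14.0357
|b| = sqrt(81+49) = 11.4018
cos(theta) = -133/(sqrt(197)*sqrt(130)) = -133/sqrt(25610) = -0.831088
theta = arccos(-133/sqrt(25610)) = 146.2106 degrees

a·b = -133, theta = 146.2106 deg


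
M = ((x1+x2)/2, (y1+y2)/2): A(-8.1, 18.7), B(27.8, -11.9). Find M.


Mx = (-8.1 + 27.8)/2 = 19.7/2 = 9.8500
My = (18.7 - 11.9)/2 = 6.8/2 = 3.4000

(9.8500, 3.4000)


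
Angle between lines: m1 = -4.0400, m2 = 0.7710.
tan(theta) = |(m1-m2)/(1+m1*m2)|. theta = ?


m1-m2 = -4.811
1+m1*m2 = -2.11484
tan(theta) = |-4.811/(-2.11484)| = 2.274877
theta = arctan(|-4.811/(-2.11484)|) = 66.2705 degrees (acute angle)

66.2705 degrees


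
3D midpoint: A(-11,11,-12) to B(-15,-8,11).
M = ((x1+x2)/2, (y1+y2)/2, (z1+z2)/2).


Mx = (-11- 15)/2 = -13.0000
My = (11- 8)/2 = 1.5000
Mz = (-12+11)/2 = -0.5000

M = (-13.0000, 1.5000, -0.5000)


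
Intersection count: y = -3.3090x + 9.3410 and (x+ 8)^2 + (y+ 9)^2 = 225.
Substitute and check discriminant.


Substitute y = -3.3090x + 9.3410: (x+ 8)^2 + (-3.3090x+9.3410+ 9)^2 = 225
Expand to Ax^2 + Bx + C = 0, where b-k = 18.341
A = 1+m^2 = 11.949481
B = 2(m(b-k) - h) = 2(-3.3090*18.341 + 8) = -105.380738
C = h^2 + (b-k)^2 - r^2 = 64 + 336.392281 - 225 = 175.392281
disc = B^2-4AC = 11105.0999 - 8383.3869 = 2721.7130
disc > 0

2 intersection points


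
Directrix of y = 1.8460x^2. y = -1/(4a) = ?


a = 1.8460
1/(4a) = 0.1354
directrix: y = -0.1354 = -0.1354

y = -0.1354


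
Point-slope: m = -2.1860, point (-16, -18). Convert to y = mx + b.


y + 18 = -2.1860(x + 16)
y = -2.1860x - 18 + 2.1860*(-16)
y = -2.1860x - 52.9760

y = -2.1860x - 52.9760


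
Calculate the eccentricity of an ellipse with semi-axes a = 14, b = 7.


c = sqrt(196-49) = sqrt(147) = 12.1244
e = c/a = sqrt(147)/14 = 0.8660

e = 0.8660


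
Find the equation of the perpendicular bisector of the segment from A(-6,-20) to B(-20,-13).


Midpoint = (-13, -16.5)
Slope of AB = dy/dx = 7/(-14) = -0.5000
Perp slope = -dx/dy = 14/7 = 2.0000
b = My - (perp slope)*Mx = -16.5 + (-14*(-13))/7 = -16.5 + 26.0000 = 9.5000

y = 2.0000x + 9.5000


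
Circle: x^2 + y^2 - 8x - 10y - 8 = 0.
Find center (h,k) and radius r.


h = -D/2 = 8/2 = 4
k = -E/2 = 10/2 = 5
r^2 = h^2 + k^2 - F = 16 + 25 + 8 = 49
r = 7

Center (4, 5), radius = 7


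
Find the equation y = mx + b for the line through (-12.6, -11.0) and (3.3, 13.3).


m = (24.3)/(15.9) = 1.5283
b = y1 - m*x1 = -11.0 - (24.3*(-12.6))/(15.9) = -11.0 + 19.2566 = 8.2566

y = 1.5283x + 8.2566


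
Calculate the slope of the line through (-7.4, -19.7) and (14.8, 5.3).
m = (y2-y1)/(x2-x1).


dy = 5.3 + 19.7 = 25.0
dx = 14.8 + 7.4 = 22.2
m = 25.0/22.2 = 1.1261

m = 1.1261


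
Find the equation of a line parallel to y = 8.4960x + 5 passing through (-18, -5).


Parallel lines have equal slopes.
m2 = 8.4960
b2 = -5 - 8.4960*(-18) = 147.9280

y = 8.4960x + 147.9280


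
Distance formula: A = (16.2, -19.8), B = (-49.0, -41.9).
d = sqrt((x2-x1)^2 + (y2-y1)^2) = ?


dx = -49.0 - 16.2 = -65.2
dy = -41.9 + 19.8 = -22.1
d = sqrt(4251.04 + 488.41) = sqrt(4739.45) = 68.8437

68.8437


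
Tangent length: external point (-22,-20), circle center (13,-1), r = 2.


d = sqrt((-22-13)^2 + (-20+ 1)^2) = sqrt(1225+361) = 39.8246
L = sqrt(1586.0000 - 4) = sqrt(1582.0000) = 39.7744

39.7744


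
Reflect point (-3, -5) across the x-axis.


Reflection rule for x-axis: (x, -y)
(-3, -5) -> (-3, 5)

(-3, 5)


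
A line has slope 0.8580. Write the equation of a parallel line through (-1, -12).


Parallel lines have equal slopes.
m2 = 0.8580
b2 = -12 - 0.8580*(-1) = -11.1420

y = 0.8580x - 11.1420


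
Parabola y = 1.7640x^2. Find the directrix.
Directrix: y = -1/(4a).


a = 1.7640
1/(4a) = 0.1417
directrix: y = -0.1417 = -0.1417

y = -0.1417


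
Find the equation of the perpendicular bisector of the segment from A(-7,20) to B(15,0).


Midpoint = (4, 10)
Slope of AB = dy/dx = -20/22 = -0.9091
Perp slope = -dx/dy = 22/20 = 1.1000
b = My - (perp slope)*Mx = 10 + (22*4)/(-20) = 10 - 4.4000 = 5.6000

y = 1.1000x + 5.6000


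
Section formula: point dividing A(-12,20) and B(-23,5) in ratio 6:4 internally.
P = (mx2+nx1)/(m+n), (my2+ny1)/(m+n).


Px = (6*(-23) + 4*(-12))/10 = -186/10 = -18.6000
Py = (6*5 + 4*20)/10 = 110/10 = 11.0000

P = (-18.6000, 11.0000)


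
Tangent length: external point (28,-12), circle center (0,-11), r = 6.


d = sqrt((28-0)^2 + (-12+ 11)^2) = sqrt(784+1) = 28.0179
L = sqrt(785.0000 - 36) = sqrt(749.0000) = 27.3679

27.3679


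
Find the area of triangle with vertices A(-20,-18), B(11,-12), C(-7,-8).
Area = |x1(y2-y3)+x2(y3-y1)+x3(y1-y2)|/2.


-20*(-12+ 8) = 80
11*(-8+ 18) = 110
-7*(-18+ 12) = 42
sum = 232
Area = |232|/2 = 116.0000

116.0000 sq units


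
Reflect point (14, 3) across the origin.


Reflection rule for origin: (-x, -y)
(14, 3) -> (-14, -3)

(-14, -3)


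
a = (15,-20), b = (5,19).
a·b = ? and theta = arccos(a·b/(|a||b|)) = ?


a·b = 15*5 - 20*19 = 75 - 380 = -305
|a| = sqrt(225+400) = 25.0000
|b| = sqrt(25+361) = 19.6469
cos(theta) = -305/(sqrt(625)*sqrt(386)) = -305/sqrt(241250) = -0.620964
theta = arccos(-305/sqrt(241250)) = 128.3865 degrees

a·b = -305, theta = 128.3865 deg


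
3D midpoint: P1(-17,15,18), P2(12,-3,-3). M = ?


Mx = (-17+12)/2 = -2.5000
My = (15- 3)/2 = 6.0000
Mz = (18- 3)/2 = 7.5000

M = (-2.5000, 6.0000, 7.5000)


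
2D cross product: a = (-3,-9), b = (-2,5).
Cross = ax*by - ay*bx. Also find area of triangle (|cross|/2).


cross = -3*5 + 9*(-2) = -15 - 18 = -33
Triangle area = |-33|/2 = 33/2 = 16.5000

cross = -33, triangle area = 16.5000


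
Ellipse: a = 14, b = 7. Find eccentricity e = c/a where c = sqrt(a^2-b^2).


c = sqrt(196-49) = sqrt(147) = 12.1244
e = c/a = sqrt(147)/14 = 0.8660

e = 0.8660


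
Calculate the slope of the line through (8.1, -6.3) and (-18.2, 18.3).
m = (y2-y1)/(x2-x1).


dy = 18.3 + 6.3 = 24.6
dx = -18.2 - 8.1 = -26.3
m = 24.6/(-26.3) = -0.9354

m = -0.9354


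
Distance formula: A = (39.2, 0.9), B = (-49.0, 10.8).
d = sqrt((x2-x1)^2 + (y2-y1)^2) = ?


dx = -49.0 - 39.2 = -88.2
dy = 10.8 - 0.9 = 9.9
d = sqrt(7779.24 + 98.01) = sqrt(7877.25) = 88.7539

88.7539


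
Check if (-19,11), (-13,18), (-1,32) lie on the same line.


-19*(18-32) - 13*(32-11) - 1*(11-18)
= 266 - 273 + 7 = 0

Yes, collinear (determinant = 0)


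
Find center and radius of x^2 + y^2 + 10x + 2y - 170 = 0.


h = -D/2 = -10/2 = -5
k = -E/2 = -2/2 = -1
r^2 = h^2 + k^2 - F = 25 + 1 + 170 = 196
r = 14

Center (-5, -1), radius = 14


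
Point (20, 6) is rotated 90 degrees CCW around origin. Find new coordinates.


cos(90) = 0, sin(90) = 1
x' = 20*0 - 6*1 = -6
y' = 20*1 + 6*0 = 20

(-6, 20)


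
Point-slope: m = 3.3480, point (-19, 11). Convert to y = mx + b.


y - 11 = 3.3480(x + 19)
y = 3.3480x + 11 - 3.3480*(-19)
y = 3.3480x + 74.6120

y = 3.3480x + 74.6120


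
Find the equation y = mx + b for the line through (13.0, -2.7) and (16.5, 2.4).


m = (5.1)/(3.5) = 1.4571
b = y1 - m*x1 = -2.7 - (5.1*13.0)/(3.5) = -2.7 - 18.9429 = -21.6429

y = 1.4571x - 21.6429


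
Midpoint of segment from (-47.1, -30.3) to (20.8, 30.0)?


Mx = (-47.1 + 20.8)/2 = -26.3/2 = -13.1500
My = (-30.3 + 30.0)/2 = -0.3/2 = -0.1500

(-13.1500, -0.1500)


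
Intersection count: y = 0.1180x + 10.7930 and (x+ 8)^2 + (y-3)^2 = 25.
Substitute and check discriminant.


Substitute y = 0.1180x + 10.7930: (x+ 8)^2 + (0.1180x+10.7930-3)^2 = 25
Expand to Ax^2 + Bx + C = 0, where b-k = 7.793
A = 1+m^2 = 1.013924
B = 2(m(b-k) - h) = 2(0.1180*7.793 + 8) = 17.839148
C = h^2 + (b-k)^2 - r^2 = 64 + 60.730849 - 25 = 99.730849
disc = B^2-4AC = 318.2352 - 404.4780 = -86.2428
disc < 0

0 intersection points


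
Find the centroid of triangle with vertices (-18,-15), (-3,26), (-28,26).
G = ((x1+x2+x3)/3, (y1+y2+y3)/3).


Gx = (-18- 3- 28)/3 = -49/3 = -16.3333
Gy = (-15+26+26)/3 = 37/3 = 12.3333

G = (-16.3333, 12.3333)


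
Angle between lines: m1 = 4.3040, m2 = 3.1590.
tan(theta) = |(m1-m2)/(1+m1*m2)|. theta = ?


m1-m2 = 1.145
1+m1*m2 = 14.596336
tan(theta) = |1.145/14.596336| = 0.078444
theta = arctan(|1.145/14.596336|) = 4.4853 degrees (acute angle)

4.4853 degrees


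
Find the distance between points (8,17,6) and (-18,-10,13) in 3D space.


dx=-26, dy=-27, dz=7
d = sqrt(676+729+49) = sqrt(1454) = 38.1314

38.1314


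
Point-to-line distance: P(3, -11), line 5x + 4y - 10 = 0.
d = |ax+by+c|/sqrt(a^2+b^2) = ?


|5*3 + 4*(-11) - 10| = |-39| = 39
sqrt(25 + 16) = sqrt(41) = 6.4031
d = 39/sqrt(41) = 6.0908

6.0908


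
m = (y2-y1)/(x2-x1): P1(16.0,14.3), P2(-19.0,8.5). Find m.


dy = 8.5 - 14.3 = -5.8
dx = -19.0 - 16.0 = -35.0
m = -5.8/(-35.0) = 0.1657

m = 0.1657


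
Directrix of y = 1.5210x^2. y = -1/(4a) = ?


a = 1.5210
1/(4a) = 0.1644
directrix: y = -0.1644 = -0.1644

y = -0.1644


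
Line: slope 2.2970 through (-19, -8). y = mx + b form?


y + 8 = 2.2970(x + 19)
y = 2.2970x - 8 - 2.2970*(-19)
y = 2.2970x + 35.6430

y = 2.2970x + 35.6430


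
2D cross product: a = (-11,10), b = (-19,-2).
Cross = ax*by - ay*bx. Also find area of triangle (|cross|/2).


cross = -11*(-2) - 10*(-19) = 22 + 190 = 212
Triangle area = |212|/2 = 212/2 = 106.0000

cross = 212, triangle area = 106.0000


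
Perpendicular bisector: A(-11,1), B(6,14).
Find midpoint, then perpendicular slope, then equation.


Midpoint = (-2.5, 7.5)
Slope of AB = dy/dx = 13/17 = 0.7647
Perp slope = -dx/dy = -17/13 = -1.3077
b = My - (perp slope)*Mx = 7.5 + (17*(-2.5))/13 = 7.5 - 3.2692 = 4.2308

y = -1.3077x + 4.2308


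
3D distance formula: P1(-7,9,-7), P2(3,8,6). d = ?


dx=10, dy=-1, dz=13
d = sqrt(100+1+169) = sqrt(270) = 16.4317

16.4317


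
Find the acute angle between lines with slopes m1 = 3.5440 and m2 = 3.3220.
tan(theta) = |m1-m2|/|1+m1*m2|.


m1-m2 = 0.222
1+m1*m2 = 12.773168
tan(theta) = |0.222/12.773168| = 0.017380
theta = arctan(|0.222/12.773168|) = 0.9957 degrees (acute angle)

0.9957 degrees


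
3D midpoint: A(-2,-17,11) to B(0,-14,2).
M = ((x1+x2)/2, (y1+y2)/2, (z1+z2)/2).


Mx = (-2+0)/2 = -1.0000
My = (-17- 14)/2 = -15.5000
Mz = (11+2)/2 = 6.5000

M = (-1.0000, -15.5000, 6.5000)


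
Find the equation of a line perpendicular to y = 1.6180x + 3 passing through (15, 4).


Perpendicular slope = -1/m1 = -1/1.6180 = -0.6180
b2 = y0 - m2*x0 = 4 + 15/1.6180 = 4 + 9.2707 = 13.2707

y = -0.6180x + 13.2707


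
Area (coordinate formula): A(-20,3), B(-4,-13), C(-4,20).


-20*(-13-20) = 660
-4*(20-3) = -68
-4*(3+ 13) = -64
sum = 528
Area = |528|/2 = 264.0000

264.0000 sq units


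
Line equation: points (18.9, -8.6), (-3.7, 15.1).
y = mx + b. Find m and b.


m = (23.7)/(-22.6) = -1.0487
b = y1 - m*x1 = -8.6 - (23.7*18.9)/(-22.6) = -8.6 + 19.8199 = 11.2199

y = -1.0487x + 11.2199


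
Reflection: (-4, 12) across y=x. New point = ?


Reflection rule for y=x: (y, x)
(-4, 12) -> (12, -4)

(12, -4)


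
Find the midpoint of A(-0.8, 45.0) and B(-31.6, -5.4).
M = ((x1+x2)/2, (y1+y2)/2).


Mx = (-0.8 - 31.6)/2 = -32.4/2 = -16.2000
My = (45.0 - 5.4)/2 = 39.6/2 = 19.8000

(-16.2000, 19.8000)


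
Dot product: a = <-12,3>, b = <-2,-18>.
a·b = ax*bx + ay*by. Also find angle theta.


a·b = -12*(-2) + 3*(-18) = 24 - 54 = -30
|a| = sqrt(144+9) = 12.3693
|b| = sqrt(4+324) = 18.1108
cos(theta) = -30/(sqrt(153)*sqrt(328)) = -30/sqrt(50184) = -0.133918
theta = arccos(-30/sqrt(50184)) = 97.6961 degrees

a·b = -30, theta = 97.6961 deg
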